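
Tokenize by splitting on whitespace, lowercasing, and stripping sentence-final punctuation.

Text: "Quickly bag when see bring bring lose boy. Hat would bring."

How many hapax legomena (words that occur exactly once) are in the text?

Frequencies: bring:3, quickly:1, bag:1, when:1, see:1, lose:1, boy:1, hat:1, would:1
Hapax (freq=1): bag, boy, hat, lose, quickly, see, when, would

8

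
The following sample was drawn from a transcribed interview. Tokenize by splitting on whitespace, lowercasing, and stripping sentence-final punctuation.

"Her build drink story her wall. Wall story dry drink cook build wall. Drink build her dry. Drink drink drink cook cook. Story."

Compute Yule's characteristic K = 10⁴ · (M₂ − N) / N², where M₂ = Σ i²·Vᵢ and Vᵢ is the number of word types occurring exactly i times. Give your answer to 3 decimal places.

Frequencies: drink:6, her:3, build:3, story:3, wall:3, cook:3, dry:2
N = 23. Frequency spectrum: V_2=1, V_3=5, V_6=1
M₂ = 2²·1 + 3²·5 + 6²·1 = 85
K = 10000 × (85 − 23) / 23² = 1172.023

1172.023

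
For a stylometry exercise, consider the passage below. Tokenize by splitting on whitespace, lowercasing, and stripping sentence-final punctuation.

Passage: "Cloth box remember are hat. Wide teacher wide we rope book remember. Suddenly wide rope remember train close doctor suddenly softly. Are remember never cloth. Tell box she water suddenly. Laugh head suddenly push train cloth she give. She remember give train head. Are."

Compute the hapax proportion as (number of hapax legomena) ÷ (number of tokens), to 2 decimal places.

Frequencies: remember:5, suddenly:4, cloth:3, are:3, wide:3, train:3, she:3, box:2, rope:2, head:2, give:2, hat:1, teacher:1, we:1, book:1, close:1, doctor:1, softly:1, never:1, tell:1, … (3 more, each freq 1)
Hapax count = 12; token count = 44.
Ratio = 12 / 44 = 0.27

0.27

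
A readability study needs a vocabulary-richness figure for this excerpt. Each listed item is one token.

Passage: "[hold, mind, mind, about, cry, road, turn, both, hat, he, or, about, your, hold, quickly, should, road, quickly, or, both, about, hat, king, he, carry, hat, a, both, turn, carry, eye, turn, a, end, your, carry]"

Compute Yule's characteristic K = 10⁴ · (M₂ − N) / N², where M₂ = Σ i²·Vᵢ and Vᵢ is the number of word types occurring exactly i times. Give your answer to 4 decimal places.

Frequencies: about:3, turn:3, both:3, hat:3, carry:3, hold:2, mind:2, road:2, he:2, or:2, your:2, quickly:2, a:2, cry:1, should:1, king:1, eye:1, end:1
N = 36. Frequency spectrum: V_1=5, V_2=8, V_3=5
M₂ = 1²·5 + 2²·8 + 3²·5 = 82
K = 10000 × (82 − 36) / 36² = 354.9383

354.9383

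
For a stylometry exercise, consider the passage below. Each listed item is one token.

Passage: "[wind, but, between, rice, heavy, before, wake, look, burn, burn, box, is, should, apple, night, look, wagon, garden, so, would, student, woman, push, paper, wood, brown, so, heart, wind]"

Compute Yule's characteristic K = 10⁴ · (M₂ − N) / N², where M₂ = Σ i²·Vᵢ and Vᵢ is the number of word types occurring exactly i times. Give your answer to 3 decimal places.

95.125

Frequencies: wind:2, look:2, burn:2, so:2, but:1, between:1, rice:1, heavy:1, before:1, wake:1, box:1, is:1, should:1, apple:1, night:1, wagon:1, garden:1, would:1, student:1, woman:1, … (5 more, each freq 1)
N = 29. Frequency spectrum: V_1=21, V_2=4
M₂ = 1²·21 + 2²·4 = 37
K = 10000 × (37 − 29) / 29² = 95.125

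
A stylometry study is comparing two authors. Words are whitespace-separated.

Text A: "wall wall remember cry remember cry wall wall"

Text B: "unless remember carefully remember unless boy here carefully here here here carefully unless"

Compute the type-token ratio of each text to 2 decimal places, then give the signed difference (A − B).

0.00

TTR(A) = 3/8 = 0.38
TTR(B) = 5/13 = 0.38
Difference = 0.38 − 0.38 = 0.00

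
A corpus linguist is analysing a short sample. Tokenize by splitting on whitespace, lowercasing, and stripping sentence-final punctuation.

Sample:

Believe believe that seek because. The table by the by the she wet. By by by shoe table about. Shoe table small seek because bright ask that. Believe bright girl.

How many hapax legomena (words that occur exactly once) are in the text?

6

Frequencies: by:5, believe:3, the:3, table:3, that:2, seek:2, because:2, shoe:2, bright:2, she:1, wet:1, about:1, small:1, ask:1, girl:1
Hapax (freq=1): about, ask, girl, she, small, wet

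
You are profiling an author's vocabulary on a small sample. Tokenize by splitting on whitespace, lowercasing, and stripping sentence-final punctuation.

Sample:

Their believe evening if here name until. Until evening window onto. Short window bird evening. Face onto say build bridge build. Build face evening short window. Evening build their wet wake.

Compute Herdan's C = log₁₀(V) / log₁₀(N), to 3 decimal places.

N = 31, V = 17.
log₁₀(V) = 1.230449, log₁₀(N) = 1.491362
C = 1.230449 / 1.491362 = 0.825

0.825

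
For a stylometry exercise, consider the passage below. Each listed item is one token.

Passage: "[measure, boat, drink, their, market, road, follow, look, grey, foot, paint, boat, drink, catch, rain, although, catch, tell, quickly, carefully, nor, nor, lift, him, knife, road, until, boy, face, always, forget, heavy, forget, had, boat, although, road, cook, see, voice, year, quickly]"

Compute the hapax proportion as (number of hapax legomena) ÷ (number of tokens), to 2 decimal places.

Frequencies: boat:3, road:3, drink:2, catch:2, although:2, quickly:2, nor:2, forget:2, measure:1, their:1, market:1, follow:1, look:1, grey:1, foot:1, paint:1, rain:1, tell:1, carefully:1, lift:1, … (12 more, each freq 1)
Hapax count = 24; token count = 42.
Ratio = 24 / 42 = 0.57

0.57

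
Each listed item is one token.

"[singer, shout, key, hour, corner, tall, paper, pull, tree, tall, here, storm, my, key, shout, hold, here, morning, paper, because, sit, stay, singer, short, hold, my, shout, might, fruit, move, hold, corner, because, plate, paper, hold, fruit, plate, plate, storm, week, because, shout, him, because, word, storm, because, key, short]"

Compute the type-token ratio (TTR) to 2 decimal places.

N = 50 tokens, V = 25 types.
TTR = V / N = 25 / 50 = 0.50

0.50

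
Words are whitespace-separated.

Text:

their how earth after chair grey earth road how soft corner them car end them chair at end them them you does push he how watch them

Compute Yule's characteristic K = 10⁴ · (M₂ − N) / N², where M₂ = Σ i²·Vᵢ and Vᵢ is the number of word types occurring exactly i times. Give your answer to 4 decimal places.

438.9575

Frequencies: them:5, how:3, earth:2, chair:2, end:2, their:1, after:1, grey:1, road:1, soft:1, corner:1, car:1, at:1, you:1, does:1, push:1, he:1, watch:1
N = 27. Frequency spectrum: V_1=13, V_2=3, V_3=1, V_5=1
M₂ = 1²·13 + 2²·3 + 3²·1 + 5²·1 = 59
K = 10000 × (59 − 27) / 27² = 438.9575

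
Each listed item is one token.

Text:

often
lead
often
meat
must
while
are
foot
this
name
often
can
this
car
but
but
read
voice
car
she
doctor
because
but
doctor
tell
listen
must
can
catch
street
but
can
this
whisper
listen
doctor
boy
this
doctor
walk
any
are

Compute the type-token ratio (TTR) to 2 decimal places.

N = 42 tokens, V = 25 types.
TTR = V / N = 25 / 42 = 0.60

0.60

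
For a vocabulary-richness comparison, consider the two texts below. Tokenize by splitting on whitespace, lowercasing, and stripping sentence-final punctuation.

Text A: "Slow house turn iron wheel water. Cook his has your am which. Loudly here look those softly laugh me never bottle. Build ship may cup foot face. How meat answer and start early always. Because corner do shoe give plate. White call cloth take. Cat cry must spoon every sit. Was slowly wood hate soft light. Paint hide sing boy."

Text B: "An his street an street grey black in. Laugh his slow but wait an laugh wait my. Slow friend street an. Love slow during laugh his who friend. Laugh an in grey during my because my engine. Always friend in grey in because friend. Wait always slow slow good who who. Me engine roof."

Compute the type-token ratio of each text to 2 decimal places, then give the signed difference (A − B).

TTR(A) = 60/60 = 1.00
TTR(B) = 21/54 = 0.39
Difference = 1.00 − 0.39 = 0.61

0.61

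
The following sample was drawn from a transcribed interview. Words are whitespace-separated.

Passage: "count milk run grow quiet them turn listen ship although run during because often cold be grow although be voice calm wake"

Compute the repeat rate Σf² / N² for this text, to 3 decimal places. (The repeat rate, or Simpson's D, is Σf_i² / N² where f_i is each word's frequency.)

0.062

Frequencies: run:2, grow:2, although:2, be:2, count:1, milk:1, quiet:1, them:1, turn:1, listen:1, ship:1, during:1, because:1, often:1, cold:1, voice:1, calm:1, wake:1
Σf² = 30; N² = 484
Repeat rate = 30 / 484 = 0.062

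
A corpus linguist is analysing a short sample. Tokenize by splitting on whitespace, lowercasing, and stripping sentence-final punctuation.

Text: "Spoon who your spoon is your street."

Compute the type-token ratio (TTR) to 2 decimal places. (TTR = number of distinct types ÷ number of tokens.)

0.71

N = 7 tokens, V = 5 types.
TTR = V / N = 5 / 7 = 0.71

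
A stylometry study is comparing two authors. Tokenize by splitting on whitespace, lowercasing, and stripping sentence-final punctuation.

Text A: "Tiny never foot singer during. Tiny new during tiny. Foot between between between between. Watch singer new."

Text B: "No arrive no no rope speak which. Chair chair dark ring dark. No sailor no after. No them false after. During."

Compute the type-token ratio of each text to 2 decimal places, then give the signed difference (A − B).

TTR(A) = 8/17 = 0.47
TTR(B) = 13/21 = 0.62
Difference = 0.47 − 0.62 = -0.15

-0.15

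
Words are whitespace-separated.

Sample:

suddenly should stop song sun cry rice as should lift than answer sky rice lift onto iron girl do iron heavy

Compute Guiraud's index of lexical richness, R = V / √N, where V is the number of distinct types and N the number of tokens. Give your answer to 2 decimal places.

N = 21, V = 17.
√N = 4.582576
R = 17 / 4.582576 = 3.71

3.71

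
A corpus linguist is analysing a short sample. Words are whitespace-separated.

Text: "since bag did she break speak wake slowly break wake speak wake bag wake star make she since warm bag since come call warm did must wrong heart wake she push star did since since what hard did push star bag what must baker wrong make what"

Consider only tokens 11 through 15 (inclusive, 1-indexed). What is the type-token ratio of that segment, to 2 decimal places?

Segment tokens 11–15: speak, wake, bag, wake, star
Segment N = 5, segment V = 4.
TTR = 4 / 5 = 0.80

0.80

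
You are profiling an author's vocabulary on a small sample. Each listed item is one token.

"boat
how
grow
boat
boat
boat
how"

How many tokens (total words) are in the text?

7

Tokens: boat, how, grow, boat, boat, boat, how
N = 7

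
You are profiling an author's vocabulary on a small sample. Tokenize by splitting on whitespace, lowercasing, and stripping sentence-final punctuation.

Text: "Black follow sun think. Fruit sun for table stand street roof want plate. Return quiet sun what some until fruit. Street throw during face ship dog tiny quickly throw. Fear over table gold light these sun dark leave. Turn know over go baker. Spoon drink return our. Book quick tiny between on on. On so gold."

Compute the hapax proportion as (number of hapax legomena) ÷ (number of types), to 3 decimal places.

Frequencies: sun:4, on:3, fruit:2, table:2, street:2, return:2, throw:2, tiny:2, over:2, gold:2, black:1, follow:1, think:1, for:1, stand:1, roof:1, want:1, plate:1, quiet:1, what:1, … (23 more, each freq 1)
Hapax count = 33; type count = 43.
Ratio = 33 / 43 = 0.767

0.767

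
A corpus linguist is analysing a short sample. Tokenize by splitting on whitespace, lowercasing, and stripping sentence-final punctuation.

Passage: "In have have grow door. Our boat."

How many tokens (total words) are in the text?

Tokens: in, have, have, grow, door, our, boat
N = 7

7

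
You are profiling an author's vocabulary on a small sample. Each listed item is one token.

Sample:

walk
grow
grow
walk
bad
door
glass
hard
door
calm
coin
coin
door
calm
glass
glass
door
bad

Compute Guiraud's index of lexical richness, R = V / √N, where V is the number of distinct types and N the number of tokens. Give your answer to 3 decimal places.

N = 18, V = 8.
√N = 4.242641
R = 8 / 4.242641 = 1.886

1.886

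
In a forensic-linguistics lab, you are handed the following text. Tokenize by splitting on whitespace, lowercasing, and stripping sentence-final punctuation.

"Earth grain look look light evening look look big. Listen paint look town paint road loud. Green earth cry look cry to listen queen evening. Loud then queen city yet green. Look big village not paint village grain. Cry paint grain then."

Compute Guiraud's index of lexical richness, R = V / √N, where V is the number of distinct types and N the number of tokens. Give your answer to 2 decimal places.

3.09

N = 42, V = 20.
√N = 6.480741
R = 20 / 6.480741 = 3.09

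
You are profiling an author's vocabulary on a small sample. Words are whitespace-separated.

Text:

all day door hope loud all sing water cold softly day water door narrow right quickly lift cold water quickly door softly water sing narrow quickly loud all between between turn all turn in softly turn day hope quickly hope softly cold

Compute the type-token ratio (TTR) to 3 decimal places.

0.381

N = 42 tokens, V = 16 types.
TTR = V / N = 16 / 42 = 0.381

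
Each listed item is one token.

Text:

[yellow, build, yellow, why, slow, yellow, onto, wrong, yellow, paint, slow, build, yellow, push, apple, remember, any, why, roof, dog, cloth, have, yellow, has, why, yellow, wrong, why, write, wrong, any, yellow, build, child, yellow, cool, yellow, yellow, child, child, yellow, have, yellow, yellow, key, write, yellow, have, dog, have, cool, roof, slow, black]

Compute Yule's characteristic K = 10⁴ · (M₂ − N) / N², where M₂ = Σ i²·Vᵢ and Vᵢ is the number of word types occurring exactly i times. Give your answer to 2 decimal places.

Frequencies: yellow:15, why:4, have:4, build:3, slow:3, wrong:3, child:3, any:2, roof:2, dog:2, write:2, cool:2, onto:1, paint:1, push:1, apple:1, remember:1, cloth:1, has:1, key:1, … (1 more, each freq 1)
N = 54. Frequency spectrum: V_1=9, V_2=5, V_3=4, V_4=2, V_15=1
M₂ = 1²·9 + 2²·5 + 3²·4 + 4²·2 + 15²·1 = 322
K = 10000 × (322 − 54) / 54² = 919.07

919.07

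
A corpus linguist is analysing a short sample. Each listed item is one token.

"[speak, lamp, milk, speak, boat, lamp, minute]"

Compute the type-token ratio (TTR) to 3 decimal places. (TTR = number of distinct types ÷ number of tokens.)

N = 7 tokens, V = 5 types.
TTR = V / N = 5 / 7 = 0.714

0.714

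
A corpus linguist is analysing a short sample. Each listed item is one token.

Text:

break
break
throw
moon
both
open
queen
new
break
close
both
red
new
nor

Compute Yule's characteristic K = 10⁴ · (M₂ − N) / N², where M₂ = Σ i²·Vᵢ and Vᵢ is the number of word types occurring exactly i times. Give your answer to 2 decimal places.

Frequencies: break:3, both:2, new:2, throw:1, moon:1, open:1, queen:1, close:1, red:1, nor:1
N = 14. Frequency spectrum: V_1=7, V_2=2, V_3=1
M₂ = 1²·7 + 2²·2 + 3²·1 = 24
K = 10000 × (24 − 14) / 14² = 510.20

510.20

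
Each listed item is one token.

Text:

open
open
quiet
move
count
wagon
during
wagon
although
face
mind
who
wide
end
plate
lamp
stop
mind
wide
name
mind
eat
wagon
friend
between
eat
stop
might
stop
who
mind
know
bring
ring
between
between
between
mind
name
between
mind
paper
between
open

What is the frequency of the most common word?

Frequencies: mind:6, between:6, open:3, wagon:3, stop:3, who:2, wide:2, name:2, eat:2, quiet:1, move:1, count:1, during:1, although:1, face:1, end:1, plate:1, lamp:1, friend:1, might:1, … (4 more, each freq 1)
Most common: 'mind' with frequency 6.

6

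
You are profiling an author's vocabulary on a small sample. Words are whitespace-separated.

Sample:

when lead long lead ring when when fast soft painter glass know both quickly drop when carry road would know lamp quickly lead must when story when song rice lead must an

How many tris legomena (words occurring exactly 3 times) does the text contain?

0

Frequencies: when:6, lead:4, know:2, quickly:2, must:2, long:1, ring:1, fast:1, soft:1, painter:1, glass:1, both:1, drop:1, carry:1, road:1, would:1, lamp:1, story:1, song:1, rice:1, … (1 more, each freq 1)
Words with frequency 3: (none)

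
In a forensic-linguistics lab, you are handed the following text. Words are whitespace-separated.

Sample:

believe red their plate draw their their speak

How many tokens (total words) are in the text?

8

Tokens: believe, red, their, plate, draw, their, their, speak
N = 8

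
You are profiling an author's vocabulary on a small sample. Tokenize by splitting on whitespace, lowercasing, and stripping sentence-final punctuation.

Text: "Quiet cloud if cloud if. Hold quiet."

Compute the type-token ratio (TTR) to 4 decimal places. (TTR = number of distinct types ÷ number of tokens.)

0.5714

N = 7 tokens, V = 4 types.
TTR = V / N = 4 / 7 = 0.5714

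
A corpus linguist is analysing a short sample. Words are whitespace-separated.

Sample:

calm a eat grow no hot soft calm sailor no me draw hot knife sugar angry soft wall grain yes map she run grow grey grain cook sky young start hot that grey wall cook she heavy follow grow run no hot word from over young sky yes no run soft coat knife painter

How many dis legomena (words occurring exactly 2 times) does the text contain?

10

Frequencies: no:4, hot:4, grow:3, soft:3, run:3, calm:2, knife:2, wall:2, grain:2, yes:2, she:2, grey:2, cook:2, sky:2, young:2, a:1, eat:1, sailor:1, me:1, draw:1, … (12 more, each freq 1)
Words with frequency 2: calm, cook, grain, grey, knife, she, sky, wall, yes, young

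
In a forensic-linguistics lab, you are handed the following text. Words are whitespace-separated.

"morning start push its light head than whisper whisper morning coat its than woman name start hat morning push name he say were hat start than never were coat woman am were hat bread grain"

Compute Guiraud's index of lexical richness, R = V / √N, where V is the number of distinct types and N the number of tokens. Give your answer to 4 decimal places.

N = 35, V = 19.
√N = 5.916080
R = 19 / 5.916080 = 3.2116

3.2116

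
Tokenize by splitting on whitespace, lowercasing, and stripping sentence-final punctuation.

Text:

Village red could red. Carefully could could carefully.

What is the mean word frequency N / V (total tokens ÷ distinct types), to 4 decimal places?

2.0000

N = 8 tokens, V = 4 types.
Mean frequency = N / V = 8 / 4 = 2.0000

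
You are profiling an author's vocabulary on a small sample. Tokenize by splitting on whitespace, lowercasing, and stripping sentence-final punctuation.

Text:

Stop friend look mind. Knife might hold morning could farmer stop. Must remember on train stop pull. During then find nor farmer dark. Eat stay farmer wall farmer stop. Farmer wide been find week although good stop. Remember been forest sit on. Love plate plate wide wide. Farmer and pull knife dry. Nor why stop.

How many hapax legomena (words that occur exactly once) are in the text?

24

Frequencies: stop:6, farmer:6, wide:3, knife:2, remember:2, on:2, pull:2, find:2, nor:2, been:2, plate:2, friend:1, look:1, mind:1, might:1, hold:1, morning:1, could:1, must:1, train:1, … (15 more, each freq 1)
Hapax (freq=1): although, and, could, dark, dry, during, eat, forest, friend, good, hold, look, love, might, mind, morning, must, sit, stay, then, train, wall, week, why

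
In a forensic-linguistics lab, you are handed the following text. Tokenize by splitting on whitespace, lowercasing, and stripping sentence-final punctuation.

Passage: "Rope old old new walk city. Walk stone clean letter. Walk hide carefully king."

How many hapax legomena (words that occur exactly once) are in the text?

9

Frequencies: walk:3, old:2, rope:1, new:1, city:1, stone:1, clean:1, letter:1, hide:1, carefully:1, king:1
Hapax (freq=1): carefully, city, clean, hide, king, letter, new, rope, stone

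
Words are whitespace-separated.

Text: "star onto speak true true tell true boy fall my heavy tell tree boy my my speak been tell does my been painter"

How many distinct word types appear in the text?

Distinct types: {been, boy, does, fall, heavy, my, onto, painter, speak, star, tell, tree, true}
V = 13

13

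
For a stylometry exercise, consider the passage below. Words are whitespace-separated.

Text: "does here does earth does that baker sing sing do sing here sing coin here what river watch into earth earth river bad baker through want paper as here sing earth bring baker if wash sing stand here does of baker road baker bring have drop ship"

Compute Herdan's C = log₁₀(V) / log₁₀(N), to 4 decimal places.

N = 47, V = 26.
log₁₀(V) = 1.414973, log₁₀(N) = 1.672098
C = 1.414973 / 1.672098 = 0.8462

0.8462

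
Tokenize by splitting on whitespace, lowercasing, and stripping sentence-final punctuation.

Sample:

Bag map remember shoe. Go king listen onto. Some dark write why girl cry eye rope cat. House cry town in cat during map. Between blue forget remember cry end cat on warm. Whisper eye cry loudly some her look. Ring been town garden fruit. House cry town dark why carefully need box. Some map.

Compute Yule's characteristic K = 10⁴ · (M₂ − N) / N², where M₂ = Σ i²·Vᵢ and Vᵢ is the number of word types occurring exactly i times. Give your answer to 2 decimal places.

Frequencies: cry:5, map:3, some:3, cat:3, town:3, remember:2, dark:2, why:2, eye:2, house:2, bag:1, shoe:1, go:1, king:1, listen:1, onto:1, write:1, girl:1, rope:1, in:1, … (18 more, each freq 1)
N = 55. Frequency spectrum: V_1=28, V_2=5, V_3=4, V_5=1
M₂ = 1²·28 + 2²·5 + 3²·4 + 5²·1 = 109
K = 10000 × (109 − 55) / 55² = 178.51

178.51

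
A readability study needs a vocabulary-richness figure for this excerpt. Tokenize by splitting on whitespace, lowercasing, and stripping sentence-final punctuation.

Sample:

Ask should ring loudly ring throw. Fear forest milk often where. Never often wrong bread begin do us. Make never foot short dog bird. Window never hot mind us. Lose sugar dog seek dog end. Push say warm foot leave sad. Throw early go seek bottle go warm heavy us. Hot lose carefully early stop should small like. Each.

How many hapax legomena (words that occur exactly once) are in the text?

28

Frequencies: never:3, us:3, dog:3, should:2, ring:2, throw:2, often:2, foot:2, hot:2, lose:2, seek:2, warm:2, early:2, go:2, ask:1, loudly:1, fear:1, forest:1, milk:1, where:1, … (22 more, each freq 1)
Hapax (freq=1): ask, begin, bird, bottle, bread, carefully, do, each, end, fear, forest, heavy, leave, like, loudly, make, milk, mind, push, sad, say, short, small, stop, sugar, where, window, wrong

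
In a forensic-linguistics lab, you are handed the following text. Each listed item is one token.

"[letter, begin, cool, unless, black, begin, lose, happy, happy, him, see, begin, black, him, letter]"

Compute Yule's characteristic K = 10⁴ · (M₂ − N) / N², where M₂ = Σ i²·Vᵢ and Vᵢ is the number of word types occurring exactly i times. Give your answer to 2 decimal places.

Frequencies: begin:3, letter:2, black:2, happy:2, him:2, cool:1, unless:1, lose:1, see:1
N = 15. Frequency spectrum: V_1=4, V_2=4, V_3=1
M₂ = 1²·4 + 2²·4 + 3²·1 = 29
K = 10000 × (29 − 15) / 15² = 622.22

622.22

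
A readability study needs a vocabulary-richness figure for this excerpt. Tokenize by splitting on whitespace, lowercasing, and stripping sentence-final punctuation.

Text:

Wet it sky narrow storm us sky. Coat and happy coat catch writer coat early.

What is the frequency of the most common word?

Frequencies: coat:3, sky:2, wet:1, it:1, narrow:1, storm:1, us:1, and:1, happy:1, catch:1, writer:1, early:1
Most common: 'coat' with frequency 3.

3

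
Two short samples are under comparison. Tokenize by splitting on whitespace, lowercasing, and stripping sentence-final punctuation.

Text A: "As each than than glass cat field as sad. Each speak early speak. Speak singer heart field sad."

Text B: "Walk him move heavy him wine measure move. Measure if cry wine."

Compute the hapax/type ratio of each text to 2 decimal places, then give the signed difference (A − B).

A: hapax=5, V=11, ratio=0.45
B: hapax=4, V=8, ratio=0.50
Difference = 0.45 − 0.50 = -0.05

-0.05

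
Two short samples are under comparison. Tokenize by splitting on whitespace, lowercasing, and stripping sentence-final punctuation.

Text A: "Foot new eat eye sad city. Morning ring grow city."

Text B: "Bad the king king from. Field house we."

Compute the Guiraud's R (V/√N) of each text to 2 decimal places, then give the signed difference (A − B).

0.38

A: V=9, N=10, R=2.85
B: V=7, N=8, R=2.47
Difference = 2.85 − 2.47 = 0.38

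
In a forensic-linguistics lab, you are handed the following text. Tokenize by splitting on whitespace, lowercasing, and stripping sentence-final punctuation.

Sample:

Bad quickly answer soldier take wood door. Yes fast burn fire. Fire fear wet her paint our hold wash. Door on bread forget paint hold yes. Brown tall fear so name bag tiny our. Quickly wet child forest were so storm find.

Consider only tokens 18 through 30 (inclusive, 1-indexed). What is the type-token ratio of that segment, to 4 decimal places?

0.9231

Segment tokens 18–30: hold, wash, door, on, bread, forget, paint, hold, yes, brown, tall, fear, so
Segment N = 13, segment V = 12.
TTR = 12 / 13 = 0.9231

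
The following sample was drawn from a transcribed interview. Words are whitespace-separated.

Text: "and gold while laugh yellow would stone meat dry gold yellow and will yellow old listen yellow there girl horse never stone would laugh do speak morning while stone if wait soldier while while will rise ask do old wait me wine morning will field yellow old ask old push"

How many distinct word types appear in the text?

Distinct types: {and, ask, do, dry, field, girl, gold, horse, if, laugh, listen, me, meat, morning, never, old, push, rise, soldier, speak, stone, there, wait, while, will, wine, would, yellow}
V = 28

28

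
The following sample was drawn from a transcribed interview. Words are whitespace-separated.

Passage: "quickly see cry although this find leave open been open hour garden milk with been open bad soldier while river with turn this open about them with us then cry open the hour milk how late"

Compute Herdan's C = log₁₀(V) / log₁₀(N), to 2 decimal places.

N = 36, V = 25.
log₁₀(V) = 1.397940, log₁₀(N) = 1.556303
C = 1.397940 / 1.556303 = 0.90

0.90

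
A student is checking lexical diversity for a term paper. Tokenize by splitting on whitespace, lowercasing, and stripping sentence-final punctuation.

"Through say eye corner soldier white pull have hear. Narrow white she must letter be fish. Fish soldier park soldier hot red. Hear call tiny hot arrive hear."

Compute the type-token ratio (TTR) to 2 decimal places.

N = 28 tokens, V = 21 types.
TTR = V / N = 21 / 28 = 0.75

0.75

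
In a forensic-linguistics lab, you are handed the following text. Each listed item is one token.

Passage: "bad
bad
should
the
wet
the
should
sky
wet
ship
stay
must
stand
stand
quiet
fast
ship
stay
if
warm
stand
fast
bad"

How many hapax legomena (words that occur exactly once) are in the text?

Frequencies: bad:3, stand:3, should:2, the:2, wet:2, ship:2, stay:2, fast:2, sky:1, must:1, quiet:1, if:1, warm:1
Hapax (freq=1): if, must, quiet, sky, warm

5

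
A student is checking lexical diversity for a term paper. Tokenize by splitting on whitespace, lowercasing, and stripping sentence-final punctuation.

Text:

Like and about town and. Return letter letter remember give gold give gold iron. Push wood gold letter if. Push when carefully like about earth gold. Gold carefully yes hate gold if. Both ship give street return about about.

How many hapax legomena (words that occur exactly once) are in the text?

11

Frequencies: gold:6, about:4, letter:3, give:3, like:2, and:2, return:2, push:2, if:2, carefully:2, town:1, remember:1, iron:1, wood:1, when:1, earth:1, yes:1, hate:1, both:1, ship:1, … (1 more, each freq 1)
Hapax (freq=1): both, earth, hate, iron, remember, ship, street, town, when, wood, yes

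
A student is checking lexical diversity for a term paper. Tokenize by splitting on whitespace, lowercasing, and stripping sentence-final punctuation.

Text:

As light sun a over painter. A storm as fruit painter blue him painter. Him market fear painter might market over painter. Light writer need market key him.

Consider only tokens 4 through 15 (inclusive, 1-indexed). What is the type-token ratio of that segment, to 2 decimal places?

0.67

Segment tokens 4–15: a, over, painter, a, storm, as, fruit, painter, blue, him, painter, him
Segment N = 12, segment V = 8.
TTR = 8 / 12 = 0.67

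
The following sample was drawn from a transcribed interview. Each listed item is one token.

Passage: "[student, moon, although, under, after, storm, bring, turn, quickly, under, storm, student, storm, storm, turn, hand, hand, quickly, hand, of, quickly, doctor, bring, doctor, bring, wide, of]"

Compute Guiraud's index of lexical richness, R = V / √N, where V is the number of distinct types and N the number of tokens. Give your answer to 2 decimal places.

N = 27, V = 13.
√N = 5.196152
R = 13 / 5.196152 = 2.50

2.50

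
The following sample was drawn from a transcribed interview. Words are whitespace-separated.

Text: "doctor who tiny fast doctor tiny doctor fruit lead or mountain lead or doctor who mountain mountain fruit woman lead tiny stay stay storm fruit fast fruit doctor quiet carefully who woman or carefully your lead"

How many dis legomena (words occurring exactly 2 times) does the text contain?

4

Frequencies: doctor:5, fruit:4, lead:4, who:3, tiny:3, or:3, mountain:3, fast:2, woman:2, stay:2, carefully:2, storm:1, quiet:1, your:1
Words with frequency 2: carefully, fast, stay, woman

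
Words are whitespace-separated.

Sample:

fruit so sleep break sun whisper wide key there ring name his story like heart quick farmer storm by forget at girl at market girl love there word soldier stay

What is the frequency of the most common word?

Frequencies: there:2, at:2, girl:2, fruit:1, so:1, sleep:1, break:1, sun:1, whisper:1, wide:1, key:1, ring:1, name:1, his:1, story:1, like:1, heart:1, quick:1, farmer:1, storm:1, … (7 more, each freq 1)
Most common: 'there' with frequency 2.

2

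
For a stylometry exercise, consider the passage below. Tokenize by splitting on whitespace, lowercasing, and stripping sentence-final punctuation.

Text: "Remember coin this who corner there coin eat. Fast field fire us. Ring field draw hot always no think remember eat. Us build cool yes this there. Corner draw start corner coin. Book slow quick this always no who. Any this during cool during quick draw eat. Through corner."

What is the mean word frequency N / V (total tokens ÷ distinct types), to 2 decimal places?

N = 49 tokens, V = 27 types.
Mean frequency = N / V = 49 / 27 = 1.81

1.81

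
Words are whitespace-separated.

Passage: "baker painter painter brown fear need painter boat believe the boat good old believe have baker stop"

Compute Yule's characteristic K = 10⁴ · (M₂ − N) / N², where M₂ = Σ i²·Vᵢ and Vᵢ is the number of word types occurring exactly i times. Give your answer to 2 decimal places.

Frequencies: painter:3, baker:2, boat:2, believe:2, brown:1, fear:1, need:1, the:1, good:1, old:1, have:1, stop:1
N = 17. Frequency spectrum: V_1=8, V_2=3, V_3=1
M₂ = 1²·8 + 2²·3 + 3²·1 = 29
K = 10000 × (29 − 17) / 17² = 415.22

415.22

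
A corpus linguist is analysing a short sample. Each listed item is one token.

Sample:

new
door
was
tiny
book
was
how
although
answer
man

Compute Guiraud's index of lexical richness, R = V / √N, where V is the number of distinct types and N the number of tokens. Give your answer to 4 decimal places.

2.8460

N = 10, V = 9.
√N = 3.162278
R = 9 / 3.162278 = 2.8460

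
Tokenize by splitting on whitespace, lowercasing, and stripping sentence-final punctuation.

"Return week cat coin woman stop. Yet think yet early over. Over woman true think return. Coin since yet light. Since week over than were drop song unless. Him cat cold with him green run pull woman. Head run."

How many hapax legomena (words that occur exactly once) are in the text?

14

Frequencies: woman:3, yet:3, over:3, return:2, week:2, cat:2, coin:2, think:2, since:2, him:2, run:2, stop:1, early:1, true:1, light:1, than:1, were:1, drop:1, song:1, unless:1, … (5 more, each freq 1)
Hapax (freq=1): cold, drop, early, green, head, light, pull, song, stop, than, true, unless, were, with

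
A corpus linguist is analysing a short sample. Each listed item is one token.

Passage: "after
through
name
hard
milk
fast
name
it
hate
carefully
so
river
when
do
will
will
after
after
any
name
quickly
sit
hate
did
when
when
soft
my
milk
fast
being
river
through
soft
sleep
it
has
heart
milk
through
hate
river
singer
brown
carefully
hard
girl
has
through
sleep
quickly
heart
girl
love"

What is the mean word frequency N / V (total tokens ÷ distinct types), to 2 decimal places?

N = 54 tokens, V = 28 types.
Mean frequency = N / V = 54 / 28 = 1.93

1.93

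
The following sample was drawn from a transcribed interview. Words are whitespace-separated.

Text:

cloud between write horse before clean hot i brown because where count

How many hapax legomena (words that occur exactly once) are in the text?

12

Frequencies: cloud:1, between:1, write:1, horse:1, before:1, clean:1, hot:1, i:1, brown:1, because:1, where:1, count:1
Hapax (freq=1): because, before, between, brown, clean, cloud, count, horse, hot, i, where, write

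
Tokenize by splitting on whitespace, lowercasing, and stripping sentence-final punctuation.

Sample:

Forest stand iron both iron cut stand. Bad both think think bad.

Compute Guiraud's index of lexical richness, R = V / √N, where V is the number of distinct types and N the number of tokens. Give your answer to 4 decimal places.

N = 12, V = 7.
√N = 3.464102
R = 7 / 3.464102 = 2.0207

2.0207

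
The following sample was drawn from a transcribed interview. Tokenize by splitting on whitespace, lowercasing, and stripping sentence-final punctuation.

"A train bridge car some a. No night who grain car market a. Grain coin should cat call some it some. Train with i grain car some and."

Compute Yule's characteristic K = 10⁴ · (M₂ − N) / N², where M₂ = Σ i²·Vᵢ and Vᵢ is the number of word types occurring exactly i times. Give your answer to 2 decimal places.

408.16

Frequencies: some:4, a:3, car:3, grain:3, train:2, bridge:1, no:1, night:1, who:1, market:1, coin:1, should:1, cat:1, call:1, it:1, with:1, i:1, and:1
N = 28. Frequency spectrum: V_1=13, V_2=1, V_3=3, V_4=1
M₂ = 1²·13 + 2²·1 + 3²·3 + 4²·1 = 60
K = 10000 × (60 − 28) / 28² = 408.16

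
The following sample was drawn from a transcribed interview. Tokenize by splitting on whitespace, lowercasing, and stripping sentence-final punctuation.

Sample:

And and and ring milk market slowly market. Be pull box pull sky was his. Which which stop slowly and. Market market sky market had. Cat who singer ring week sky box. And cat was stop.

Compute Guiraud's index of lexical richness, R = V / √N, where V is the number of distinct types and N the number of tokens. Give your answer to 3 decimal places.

N = 36, V = 18.
√N = 6.000000
R = 18 / 6.000000 = 3.000

3.000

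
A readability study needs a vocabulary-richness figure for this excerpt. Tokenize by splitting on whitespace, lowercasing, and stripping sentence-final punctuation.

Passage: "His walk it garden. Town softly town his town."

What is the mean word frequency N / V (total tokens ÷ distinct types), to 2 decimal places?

N = 9 tokens, V = 6 types.
Mean frequency = N / V = 9 / 6 = 1.50

1.50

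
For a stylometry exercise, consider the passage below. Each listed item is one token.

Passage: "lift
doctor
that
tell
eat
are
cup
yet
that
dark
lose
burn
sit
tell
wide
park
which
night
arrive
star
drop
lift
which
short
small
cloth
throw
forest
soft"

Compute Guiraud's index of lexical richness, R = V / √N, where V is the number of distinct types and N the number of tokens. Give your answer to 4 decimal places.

4.6424

N = 29, V = 25.
√N = 5.385165
R = 25 / 5.385165 = 4.6424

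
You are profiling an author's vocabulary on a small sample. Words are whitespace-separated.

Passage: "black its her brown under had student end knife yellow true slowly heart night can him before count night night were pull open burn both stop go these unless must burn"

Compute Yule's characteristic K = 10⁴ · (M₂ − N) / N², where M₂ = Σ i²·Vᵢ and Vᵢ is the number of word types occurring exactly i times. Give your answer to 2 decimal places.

83.25

Frequencies: night:3, burn:2, black:1, its:1, her:1, brown:1, under:1, had:1, student:1, end:1, knife:1, yellow:1, true:1, slowly:1, heart:1, can:1, him:1, before:1, count:1, were:1, … (8 more, each freq 1)
N = 31. Frequency spectrum: V_1=26, V_2=1, V_3=1
M₂ = 1²·26 + 2²·1 + 3²·1 = 39
K = 10000 × (39 − 31) / 31² = 83.25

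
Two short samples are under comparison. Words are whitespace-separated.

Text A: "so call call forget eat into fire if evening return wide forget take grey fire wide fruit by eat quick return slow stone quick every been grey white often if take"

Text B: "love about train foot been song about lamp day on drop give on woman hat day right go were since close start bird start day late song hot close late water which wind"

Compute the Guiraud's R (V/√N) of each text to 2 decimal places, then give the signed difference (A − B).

-0.58

A: V=21, N=31, R=3.77
B: V=25, N=33, R=4.35
Difference = 3.77 − 4.35 = -0.58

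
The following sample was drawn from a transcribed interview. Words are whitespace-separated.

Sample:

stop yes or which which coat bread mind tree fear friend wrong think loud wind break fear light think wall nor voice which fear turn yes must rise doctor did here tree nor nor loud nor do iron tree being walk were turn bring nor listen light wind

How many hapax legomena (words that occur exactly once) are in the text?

Frequencies: nor:5, which:3, tree:3, fear:3, yes:2, think:2, loud:2, wind:2, light:2, turn:2, stop:1, or:1, coat:1, bread:1, mind:1, friend:1, wrong:1, break:1, wall:1, voice:1, … (12 more, each freq 1)
Hapax (freq=1): being, bread, break, bring, coat, did, do, doctor, friend, here, iron, listen, mind, must, or, rise, stop, voice, walk, wall, were, wrong

22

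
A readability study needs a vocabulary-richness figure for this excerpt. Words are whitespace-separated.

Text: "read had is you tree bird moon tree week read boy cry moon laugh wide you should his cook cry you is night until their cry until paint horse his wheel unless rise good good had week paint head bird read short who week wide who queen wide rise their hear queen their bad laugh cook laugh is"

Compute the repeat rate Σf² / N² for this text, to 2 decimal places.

Frequencies: read:3, is:3, you:3, week:3, cry:3, laugh:3, wide:3, their:3, had:2, tree:2, bird:2, moon:2, his:2, cook:2, until:2, paint:2, rise:2, good:2, who:2, queen:2, … (10 more, each freq 1)
Σf² = 130; N² = 3364
Repeat rate = 130 / 3364 = 0.04

0.04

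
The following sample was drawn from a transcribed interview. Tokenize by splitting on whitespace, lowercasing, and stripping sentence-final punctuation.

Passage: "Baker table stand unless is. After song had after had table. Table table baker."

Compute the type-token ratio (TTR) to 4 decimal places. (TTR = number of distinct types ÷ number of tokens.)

N = 14 tokens, V = 8 types.
TTR = V / N = 8 / 14 = 0.5714

0.5714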